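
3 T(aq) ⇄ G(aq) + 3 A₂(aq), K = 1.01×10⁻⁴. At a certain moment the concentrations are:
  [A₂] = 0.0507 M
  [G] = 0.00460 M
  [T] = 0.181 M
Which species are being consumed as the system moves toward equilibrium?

none (at equilibrium)

Q = [G]·[A₂]³ / [T]³ = (0.00460)·(0.0507)³ / (0.181)³ = 1.01×10⁻⁴
Q = 1.01×10⁻⁴ = K; the system is at equilibrium.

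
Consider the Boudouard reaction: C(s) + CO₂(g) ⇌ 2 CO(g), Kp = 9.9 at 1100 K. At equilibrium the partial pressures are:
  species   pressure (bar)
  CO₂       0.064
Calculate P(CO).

(C is a pure solid — omitted from Kp.)
At equilibrium, Kp = P(CO)² / P(CO₂) = 9.9.
(P(CO))² / (0.064) = 9.9
P(CO)² = 0.634 ⇒ P(CO) = 0.80 bar

P(CO) = 0.80 bar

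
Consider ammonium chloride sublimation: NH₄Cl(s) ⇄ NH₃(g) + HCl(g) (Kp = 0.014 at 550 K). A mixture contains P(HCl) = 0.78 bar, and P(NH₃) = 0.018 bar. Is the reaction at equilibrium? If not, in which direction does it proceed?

(NH₄Cl is a pure solid — omitted from Qp.)
Qp = P(NH₃)·P(HCl) = (0.018)·(0.78) = 0.014
Qp = 0.014 = Kp, so the system is already at equilibrium.

at equilibrium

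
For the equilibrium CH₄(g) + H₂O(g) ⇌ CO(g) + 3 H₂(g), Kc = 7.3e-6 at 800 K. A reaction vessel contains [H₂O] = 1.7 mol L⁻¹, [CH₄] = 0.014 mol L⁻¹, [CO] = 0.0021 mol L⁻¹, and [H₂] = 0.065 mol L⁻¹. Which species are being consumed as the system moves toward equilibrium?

Qc = [CO]·[H₂]³ / ([CH₄]·[H₂O]) = (0.0021)·(0.065)³ / ((0.014)·(1.7)) = 2.4e-5
Qc = 2.4e-5 > Kc = 7.3e-6: net reverse reaction.

CO, H₂ (products)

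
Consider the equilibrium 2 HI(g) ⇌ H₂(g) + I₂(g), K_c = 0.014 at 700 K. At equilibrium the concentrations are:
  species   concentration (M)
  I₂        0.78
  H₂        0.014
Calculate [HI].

[HI] = 0.88 M

At equilibrium, K_c = [H₂]·[I₂] / [HI]² = 0.014.
(0.014)·(0.78) / ([HI])² = 0.014
[HI]² = 0.780 ⇒ [HI] = 0.88 M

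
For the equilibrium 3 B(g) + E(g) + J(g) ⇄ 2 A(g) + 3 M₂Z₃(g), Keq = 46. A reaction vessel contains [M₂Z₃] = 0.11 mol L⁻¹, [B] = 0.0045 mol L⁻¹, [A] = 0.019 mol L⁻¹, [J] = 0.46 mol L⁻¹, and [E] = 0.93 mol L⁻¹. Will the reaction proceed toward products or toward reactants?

toward products

Q = [A]²·[M₂Z₃]³ / ([B]³·[E]·[J]) = (0.019)²·(0.11)³ / ((0.0045)³·(0.93)·(0.46)) = 12
Q = 12 < Keq = 46, so the forward reaction proceeds.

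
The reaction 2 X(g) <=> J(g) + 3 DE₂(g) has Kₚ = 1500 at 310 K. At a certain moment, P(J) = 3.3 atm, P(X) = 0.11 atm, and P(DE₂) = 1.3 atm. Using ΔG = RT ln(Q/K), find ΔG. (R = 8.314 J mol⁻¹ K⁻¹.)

ΔG = -2.37 kJ/mol

Qₚ = P(J)·P(DE₂)³ / P(X)² = (3.3)·(1.3)³ / (0.11)² = 599
ΔG = RT ln(Qₚ/Kₚ) = (8.314 J mol⁻¹ K⁻¹)(310 K) × ln(599/1500)
   = (2.577 kJ/mol)(-0.9180) = -2.37 kJ/mol
ΔG < 0, so the forward reaction is spontaneous (proceeds forward).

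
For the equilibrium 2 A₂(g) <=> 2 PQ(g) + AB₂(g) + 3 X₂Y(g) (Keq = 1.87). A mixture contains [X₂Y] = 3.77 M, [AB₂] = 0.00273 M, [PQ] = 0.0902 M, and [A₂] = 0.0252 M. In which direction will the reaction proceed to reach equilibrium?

Q = [PQ]²·[AB₂]·[X₂Y]³ / [A₂]² = (0.0902)²·(0.00273)·(3.77)³ / (0.0252)² = 1.87
Q = 1.87 = Keq, so the system is already at equilibrium.

neither direction; the system is at equilibrium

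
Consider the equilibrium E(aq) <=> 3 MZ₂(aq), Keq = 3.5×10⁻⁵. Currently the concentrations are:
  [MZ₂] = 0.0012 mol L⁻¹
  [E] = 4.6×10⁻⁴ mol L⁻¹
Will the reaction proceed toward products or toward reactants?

Q = [MZ₂]³ / [E] = (0.0012)³ / (4.6×10⁻⁴) = 3.8×10⁻⁶
Q = 3.8×10⁻⁶ < Keq = 3.5×10⁻⁵, so the forward reaction proceeds.

toward products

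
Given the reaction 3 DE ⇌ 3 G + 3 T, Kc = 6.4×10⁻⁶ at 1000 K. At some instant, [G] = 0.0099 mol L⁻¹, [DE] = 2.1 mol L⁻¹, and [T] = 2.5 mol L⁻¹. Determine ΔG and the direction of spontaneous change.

ΔG = -11.3 kJ/mol; the forward reaction is spontaneous

Qc = [G]³·[T]³ / [DE]³ = (0.0099)³·(2.5)³ / (2.1)³ = 1.64×10⁻⁶
ΔG = RT ln(Qc/Kc) = (8.314 J mol⁻¹ K⁻¹)(1000 K) × ln(1.64×10⁻⁶/6.4×10⁻⁶)
   = (8.314 kJ/mol)(-1.362) = -11.3 kJ/mol
ΔG < 0, so the forward reaction is spontaneous (proceeds forward).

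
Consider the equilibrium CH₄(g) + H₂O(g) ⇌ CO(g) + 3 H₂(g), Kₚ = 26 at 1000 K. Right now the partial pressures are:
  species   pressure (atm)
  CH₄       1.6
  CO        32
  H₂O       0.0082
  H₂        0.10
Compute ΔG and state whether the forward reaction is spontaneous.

ΔG = -19.7 kJ/mol; the forward reaction is spontaneous

Qₚ = P(CO)·P(H₂)³ / (P(CH₄)·P(H₂O)) = (32)·(0.10)³ / ((1.6)·(0.0082)) = 2.44
ΔG = RT ln(Qₚ/Kₚ) = (8.314 J mol⁻¹ K⁻¹)(1000 K) × ln(2.44/26)
   = (8.314 kJ/mol)(-2.366) = -19.7 kJ/mol
ΔG < 0, so the forward reaction is spontaneous (proceeds forward).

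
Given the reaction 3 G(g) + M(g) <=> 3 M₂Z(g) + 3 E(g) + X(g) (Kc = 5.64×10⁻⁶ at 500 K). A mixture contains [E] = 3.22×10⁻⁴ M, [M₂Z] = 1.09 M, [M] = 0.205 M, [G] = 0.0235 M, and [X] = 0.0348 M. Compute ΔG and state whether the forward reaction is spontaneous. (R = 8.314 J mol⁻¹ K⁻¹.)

ΔG = -9.56 kJ/mol; the forward reaction is spontaneous

Qc = [M₂Z]³·[E]³·[X] / ([G]³·[M]) = (1.09)³·(3.22×10⁻⁴)³·(0.0348) / ((0.0235)³·(0.205)) = 5.66×10⁻⁷
ΔG = RT ln(Qc/Kc) = (8.314 J mol⁻¹ K⁻¹)(500 K) × ln(5.66×10⁻⁷/5.64×10⁻⁶)
   = (4.157 kJ/mol)(-2.299) = -9.56 kJ/mol
ΔG < 0, so the forward reaction is spontaneous (proceeds forward).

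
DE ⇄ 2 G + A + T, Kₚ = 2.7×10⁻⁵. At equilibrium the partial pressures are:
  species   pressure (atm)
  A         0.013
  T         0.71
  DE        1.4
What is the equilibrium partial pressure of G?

At equilibrium, Kₚ = P(G)²·P(A)·P(T) / P(DE) = 2.7×10⁻⁵.
(P(G))²·(0.013)·(0.71) / (1.4) = 2.7×10⁻⁵
P(G)² = 0.00410 ⇒ P(G) = 0.064 atm

P(G) = 0.064 atm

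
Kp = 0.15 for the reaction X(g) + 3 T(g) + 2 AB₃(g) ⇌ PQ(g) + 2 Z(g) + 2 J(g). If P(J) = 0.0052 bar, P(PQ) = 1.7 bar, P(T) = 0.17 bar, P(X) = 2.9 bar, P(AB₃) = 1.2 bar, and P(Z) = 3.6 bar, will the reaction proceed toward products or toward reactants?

Qp = P(PQ)·P(Z)²·P(J)² / (P(X)·P(T)³·P(AB₃)²) = (1.7)·(3.6)²·(0.0052)² / ((2.9)·(0.17)³·(1.2)²) = 0.029
Qp = 0.029 < Kp = 0.15, so the forward reaction proceeds.

to the right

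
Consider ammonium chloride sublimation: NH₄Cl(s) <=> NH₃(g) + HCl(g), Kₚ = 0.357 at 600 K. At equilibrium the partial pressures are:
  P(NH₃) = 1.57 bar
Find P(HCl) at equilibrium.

P(HCl) = 0.227 bar

(NH₄Cl is a pure solid — omitted from Kₚ.)
At equilibrium, Kₚ = P(NH₃)·P(HCl) = 0.357.
(1.57)·(P(HCl)) = 0.357
P(HCl) = 0.227 bar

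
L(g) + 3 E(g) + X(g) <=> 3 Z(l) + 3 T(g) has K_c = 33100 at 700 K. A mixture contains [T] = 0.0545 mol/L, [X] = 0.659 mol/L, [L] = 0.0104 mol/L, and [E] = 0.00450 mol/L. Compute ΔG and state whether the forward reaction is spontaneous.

(Z is a pure liquid — omitted from Q_c.)
Q_c = [T]³ / ([L]·[E]³·[X]) = (0.0545)³ / ((0.0104)·(0.00450)³·(0.659)) = 2.59e5
ΔG = RT ln(Q_c/K_c) = (8.314 J mol⁻¹ K⁻¹)(700 K) × ln(2.59e5/33100)
   = (5.820 kJ/mol)(2.057) = 12.0 kJ/mol
ΔG > 0, so the forward reaction is non-spontaneous (proceeds in reverse).

ΔG = 12.0 kJ/mol; the forward reaction is non-spontaneous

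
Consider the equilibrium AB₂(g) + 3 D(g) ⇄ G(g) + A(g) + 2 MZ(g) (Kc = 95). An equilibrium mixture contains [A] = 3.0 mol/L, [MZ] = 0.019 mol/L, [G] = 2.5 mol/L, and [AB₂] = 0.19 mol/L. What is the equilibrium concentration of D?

At equilibrium, Kc = [G]·[A]·[MZ]² / ([AB₂]·[D]³) = 95.
(2.5)·(3.0)·(0.019)² / ((0.19)·([D])³) = 95
[D]³ = 1.50×10⁻⁴ ⇒ [D] = 0.053 mol/L

[D] = 0.053 mol/L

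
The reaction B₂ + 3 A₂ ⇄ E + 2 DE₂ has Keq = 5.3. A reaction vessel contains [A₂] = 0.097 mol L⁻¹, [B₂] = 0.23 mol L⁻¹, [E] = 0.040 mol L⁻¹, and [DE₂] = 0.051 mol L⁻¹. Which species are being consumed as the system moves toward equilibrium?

Q = [E]·[DE₂]² / ([B₂]·[A₂]³) = (0.040)·(0.051)² / ((0.23)·(0.097)³) = 0.50
Q = 0.50 < Keq = 5.3: net forward reaction.

B₂, A₂ (reactants)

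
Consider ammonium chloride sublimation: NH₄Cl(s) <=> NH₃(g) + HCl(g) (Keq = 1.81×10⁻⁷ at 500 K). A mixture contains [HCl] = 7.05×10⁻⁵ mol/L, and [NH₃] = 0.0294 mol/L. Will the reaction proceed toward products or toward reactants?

to the left

(NH₄Cl is a pure solid — omitted from Q.)
Q = [NH₃]·[HCl] = (0.0294)·(7.05×10⁻⁵) = 2.07×10⁻⁶
Q = 2.07×10⁻⁶ > Keq = 1.81×10⁻⁷, so the reverse reaction proceeds.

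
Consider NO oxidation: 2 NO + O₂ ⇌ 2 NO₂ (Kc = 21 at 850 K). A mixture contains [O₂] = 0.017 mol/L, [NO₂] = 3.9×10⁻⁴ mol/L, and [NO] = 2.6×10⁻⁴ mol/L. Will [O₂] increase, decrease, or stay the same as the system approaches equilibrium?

Qc = [NO₂]² / ([NO]²·[O₂]) = (3.9×10⁻⁴)² / ((2.6×10⁻⁴)²·(0.017)) = 130
Qc = 130 > Kc = 21: net reverse reaction.
O₂ is a reactant, so it increases.

increase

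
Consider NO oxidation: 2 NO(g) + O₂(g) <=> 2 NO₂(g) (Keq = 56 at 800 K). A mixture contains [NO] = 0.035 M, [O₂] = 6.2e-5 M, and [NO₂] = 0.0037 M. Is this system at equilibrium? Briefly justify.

Q = [NO₂]² / ([NO]²·[O₂]) = (0.0037)² / ((0.035)²·(6.2e-5)) = 180
Q = 180 > Keq = 56: net reverse reaction.

no; Q > K, reaction proceeds in reverse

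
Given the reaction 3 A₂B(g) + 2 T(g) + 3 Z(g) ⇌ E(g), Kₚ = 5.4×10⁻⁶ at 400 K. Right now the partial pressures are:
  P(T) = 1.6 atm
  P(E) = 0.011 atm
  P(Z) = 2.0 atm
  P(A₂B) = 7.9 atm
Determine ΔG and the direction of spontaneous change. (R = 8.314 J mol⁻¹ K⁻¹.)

ΔG = -5.32 kJ/mol; the forward reaction is spontaneous

Qₚ = P(E) / (P(A₂B)³·P(T)²·P(Z)³) = (0.011) / ((7.9)³·(1.6)²·(2.0)³) = 1.09×10⁻⁶
ΔG = RT ln(Qₚ/Kₚ) = (8.314 J mol⁻¹ K⁻¹)(400 K) × ln(1.09×10⁻⁶/5.4×10⁻⁶)
   = (3.326 kJ/mol)(-1.600) = -5.32 kJ/mol
ΔG < 0, so the forward reaction is spontaneous (proceeds forward).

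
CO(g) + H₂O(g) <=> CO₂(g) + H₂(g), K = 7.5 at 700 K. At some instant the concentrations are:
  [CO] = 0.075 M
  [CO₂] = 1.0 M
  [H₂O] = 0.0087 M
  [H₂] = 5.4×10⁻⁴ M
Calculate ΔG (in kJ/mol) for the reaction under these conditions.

ΔG = -12.8 kJ/mol

Q = [CO₂]·[H₂] / ([CO]·[H₂O]) = (1.0)·(5.4×10⁻⁴) / ((0.075)·(0.0087)) = 0.828
ΔG = RT ln(Q/K) = (8.314 J mol⁻¹ K⁻¹)(700 K) × ln(0.828/7.5)
   = (5.820 kJ/mol)(-2.204) = -12.8 kJ/mol
ΔG < 0, so the forward reaction is spontaneous (proceeds forward).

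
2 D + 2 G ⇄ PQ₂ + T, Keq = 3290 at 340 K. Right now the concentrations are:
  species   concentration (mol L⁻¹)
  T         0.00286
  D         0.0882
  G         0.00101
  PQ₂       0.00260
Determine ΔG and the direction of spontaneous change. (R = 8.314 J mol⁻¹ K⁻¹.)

Q = [PQ₂]·[T] / ([D]²·[G]²) = (0.00260)·(0.00286) / ((0.0882)²·(0.00101)²) = 937
ΔG = RT ln(Q/Keq) = (8.314 J mol⁻¹ K⁻¹)(340 K) × ln(937/3290)
   = (2.827 kJ/mol)(-1.256) = -3.55 kJ/mol
ΔG < 0, so the forward reaction is spontaneous (proceeds forward).

ΔG = -3.55 kJ/mol; the forward reaction is spontaneous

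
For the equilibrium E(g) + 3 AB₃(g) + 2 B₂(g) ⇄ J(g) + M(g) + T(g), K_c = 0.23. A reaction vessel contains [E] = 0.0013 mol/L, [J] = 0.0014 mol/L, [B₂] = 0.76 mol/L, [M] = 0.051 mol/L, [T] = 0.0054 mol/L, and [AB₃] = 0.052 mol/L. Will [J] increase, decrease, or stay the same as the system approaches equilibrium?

decrease

Q_c = [J]·[M]·[T] / ([E]·[AB₃]³·[B₂]²) = (0.0014)·(0.051)·(0.0054) / ((0.0013)·(0.052)³·(0.76)²) = 3.7
Q_c = 3.7 > K_c = 0.23: net reverse reaction.
J is a product, so it decreases.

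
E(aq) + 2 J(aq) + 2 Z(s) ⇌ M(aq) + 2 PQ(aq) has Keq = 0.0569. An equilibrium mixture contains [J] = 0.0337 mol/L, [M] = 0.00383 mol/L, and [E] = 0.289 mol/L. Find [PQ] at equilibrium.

(Z is a pure solid — omitted from Keq.)
At equilibrium, Keq = [M]·[PQ]² / ([E]·[J]²) = 0.0569.
(0.00383)·([PQ])² / ((0.289)·(0.0337)²) = 0.0569
[PQ]² = 0.00488 ⇒ [PQ] = 0.0698 mol/L

[PQ] = 0.0698 mol/L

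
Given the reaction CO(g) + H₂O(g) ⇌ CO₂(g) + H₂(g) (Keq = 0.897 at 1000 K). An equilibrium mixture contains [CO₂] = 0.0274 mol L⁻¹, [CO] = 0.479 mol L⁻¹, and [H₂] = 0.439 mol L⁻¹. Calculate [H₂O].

At equilibrium, Keq = [CO₂]·[H₂] / ([CO]·[H₂O]) = 0.897.
(0.0274)·(0.439) / ((0.479)·([H₂O])) = 0.897
[H₂O] = 0.0280 mol L⁻¹

[H₂O] = 0.0280 mol L⁻¹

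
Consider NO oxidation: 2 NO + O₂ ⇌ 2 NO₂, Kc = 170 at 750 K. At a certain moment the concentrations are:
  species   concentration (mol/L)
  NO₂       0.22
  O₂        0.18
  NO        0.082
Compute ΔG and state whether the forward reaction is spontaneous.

ΔG = -9.02 kJ/mol; the forward reaction is spontaneous

Qc = [NO₂]² / ([NO]²·[O₂]) = (0.22)² / ((0.082)²·(0.18)) = 40.0
ΔG = RT ln(Qc/Kc) = (8.314 J mol⁻¹ K⁻¹)(750 K) × ln(40.0/170)
   = (6.236 kJ/mol)(-1.447) = -9.02 kJ/mol
ΔG < 0, so the forward reaction is spontaneous (proceeds forward).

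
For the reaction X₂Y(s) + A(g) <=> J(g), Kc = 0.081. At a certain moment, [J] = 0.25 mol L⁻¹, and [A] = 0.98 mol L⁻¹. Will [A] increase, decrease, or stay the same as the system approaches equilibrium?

increase

(X₂Y is a pure solid — omitted from Qc.)
Qc = [J] / [A] = (0.25) / (0.98) = 0.26
Qc = 0.26 > Kc = 0.081: net reverse reaction.
A is a reactant, so it increases.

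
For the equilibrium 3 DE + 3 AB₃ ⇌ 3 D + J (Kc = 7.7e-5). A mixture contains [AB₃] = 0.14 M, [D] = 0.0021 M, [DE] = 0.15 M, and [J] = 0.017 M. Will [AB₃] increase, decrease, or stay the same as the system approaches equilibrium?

Qc = [D]³·[J] / ([DE]³·[AB₃]³) = (0.0021)³·(0.017) / ((0.15)³·(0.14)³) = 1.7e-5
Qc = 1.7e-5 < Kc = 7.7e-5: net forward reaction.
AB₃ is a reactant, so it decreases.

decrease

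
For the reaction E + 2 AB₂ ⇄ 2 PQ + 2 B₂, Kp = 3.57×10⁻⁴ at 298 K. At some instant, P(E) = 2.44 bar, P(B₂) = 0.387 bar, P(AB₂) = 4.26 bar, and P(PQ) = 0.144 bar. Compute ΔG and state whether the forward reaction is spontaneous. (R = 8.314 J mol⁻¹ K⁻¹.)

Qp = P(PQ)²·P(B₂)² / (P(E)·P(AB₂)²) = (0.144)²·(0.387)² / ((2.44)·(4.26)²) = 7.01×10⁻⁵
ΔG = RT ln(Qp/Kp) = (8.314 J mol⁻¹ K⁻¹)(298 K) × ln(7.01×10⁻⁵/3.57×10⁻⁴)
   = (2.478 kJ/mol)(-1.628) = -4.03 kJ/mol
ΔG < 0, so the forward reaction is spontaneous (proceeds forward).

ΔG = -4.03 kJ/mol; the forward reaction is spontaneous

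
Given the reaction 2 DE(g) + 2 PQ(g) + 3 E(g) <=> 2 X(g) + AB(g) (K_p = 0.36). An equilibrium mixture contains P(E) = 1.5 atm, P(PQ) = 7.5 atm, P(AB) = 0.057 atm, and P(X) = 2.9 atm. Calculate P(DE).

At equilibrium, K_p = P(X)²·P(AB) / (P(DE)²·P(PQ)²·P(E)³) = 0.36.
(2.9)²·(0.057) / ((P(DE))²·(7.5)²·(1.5)³) = 0.36
P(DE)² = 0.00701 ⇒ P(DE) = 0.084 atm

P(DE) = 0.084 atm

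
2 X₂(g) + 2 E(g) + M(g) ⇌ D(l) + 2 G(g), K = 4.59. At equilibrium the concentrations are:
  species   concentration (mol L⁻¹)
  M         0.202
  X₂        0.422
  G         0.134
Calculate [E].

[E] = 0.330 mol L⁻¹

(D is a pure liquid — omitted from K.)
At equilibrium, K = [G]² / ([X₂]²·[E]²·[M]) = 4.59.
(0.134)² / ((0.422)²·([E])²·(0.202)) = 4.59
[E]² = 0.109 ⇒ [E] = 0.330 mol L⁻¹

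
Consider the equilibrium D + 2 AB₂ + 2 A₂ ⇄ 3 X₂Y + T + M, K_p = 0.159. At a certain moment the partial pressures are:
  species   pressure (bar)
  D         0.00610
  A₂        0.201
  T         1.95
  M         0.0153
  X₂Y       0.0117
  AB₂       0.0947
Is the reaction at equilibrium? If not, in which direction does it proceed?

in the forward direction

Q_p = P(X₂Y)³·P(T)·P(M) / (P(D)·P(AB₂)²·P(A₂)²) = (0.0117)³·(1.95)·(0.0153) / ((0.00610)·(0.0947)²·(0.201)²) = 0.0216
Q_p = 0.0216 < K_p = 0.159, so the forward reaction proceeds.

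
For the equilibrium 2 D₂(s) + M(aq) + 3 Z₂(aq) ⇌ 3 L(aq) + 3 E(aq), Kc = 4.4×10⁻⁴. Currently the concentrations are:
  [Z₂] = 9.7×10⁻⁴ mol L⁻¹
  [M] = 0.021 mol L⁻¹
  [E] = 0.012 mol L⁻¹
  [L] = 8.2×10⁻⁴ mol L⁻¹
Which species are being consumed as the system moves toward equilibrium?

(D₂ is a pure solid — omitted from Qc.)
Qc = [L]³·[E]³ / ([M]·[Z₂]³) = (8.2×10⁻⁴)³·(0.012)³ / ((0.021)·(9.7×10⁻⁴)³) = 5.0×10⁻⁵
Qc = 5.0×10⁻⁵ < Kc = 4.4×10⁻⁴: net forward reaction.

D₂, M, Z₂ (reactants)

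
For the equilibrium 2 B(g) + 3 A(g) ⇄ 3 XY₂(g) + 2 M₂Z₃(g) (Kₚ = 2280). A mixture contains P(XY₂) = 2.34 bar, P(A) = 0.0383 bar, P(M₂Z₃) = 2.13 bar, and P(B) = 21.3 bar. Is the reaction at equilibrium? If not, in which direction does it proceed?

Qₚ = P(XY₂)³·P(M₂Z₃)² / (P(B)²·P(A)³) = (2.34)³·(2.13)² / ((21.3)²·(0.0383)³) = 2280
Qₚ = 2280 = Kₚ, so the system is already at equilibrium.

neither direction; the system is at equilibrium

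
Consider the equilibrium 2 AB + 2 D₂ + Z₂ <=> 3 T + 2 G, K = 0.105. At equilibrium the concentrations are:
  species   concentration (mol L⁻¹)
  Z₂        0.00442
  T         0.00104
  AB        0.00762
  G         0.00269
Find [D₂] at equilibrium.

At equilibrium, K = [T]³·[G]² / ([AB]²·[D₂]²·[Z₂]) = 0.105.
(0.00104)³·(0.00269)² / ((0.00762)²·([D₂])²·(0.00442)) = 0.105
[D₂]² = 3.02e-7 ⇒ [D₂] = 5.50e-4 mol L⁻¹

[D₂] = 5.50e-4 mol L⁻¹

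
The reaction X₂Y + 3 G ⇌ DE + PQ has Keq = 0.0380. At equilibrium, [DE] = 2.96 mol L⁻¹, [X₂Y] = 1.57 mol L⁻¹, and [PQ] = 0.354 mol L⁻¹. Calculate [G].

At equilibrium, Keq = [DE]·[PQ] / ([X₂Y]·[G]³) = 0.0380.
(2.96)·(0.354) / ((1.57)·([G])³) = 0.0380
[G]³ = 17.6 ⇒ [G] = 2.60 mol L⁻¹

[G] = 2.60 mol L⁻¹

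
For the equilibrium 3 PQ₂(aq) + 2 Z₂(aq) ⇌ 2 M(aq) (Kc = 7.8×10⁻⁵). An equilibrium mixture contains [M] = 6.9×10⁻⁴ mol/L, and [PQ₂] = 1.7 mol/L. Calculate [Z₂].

At equilibrium, Kc = [M]² / ([PQ₂]³·[Z₂]²) = 7.8×10⁻⁵.
(6.9×10⁻⁴)² / ((1.7)³·([Z₂])²) = 7.8×10⁻⁵
[Z₂]² = 0.00124 ⇒ [Z₂] = 0.035 mol/L

[Z₂] = 0.035 mol/L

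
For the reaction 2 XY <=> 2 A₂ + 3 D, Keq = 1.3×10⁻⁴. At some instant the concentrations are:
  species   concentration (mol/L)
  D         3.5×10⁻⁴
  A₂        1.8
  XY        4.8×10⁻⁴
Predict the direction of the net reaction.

Q = [A₂]²·[D]³ / [XY]² = (1.8)²·(3.5×10⁻⁴)³ / (4.8×10⁻⁴)² = 6.0×10⁻⁴
Q = 6.0×10⁻⁴ > Keq = 1.3×10⁻⁴, so the reverse reaction proceeds.

to the left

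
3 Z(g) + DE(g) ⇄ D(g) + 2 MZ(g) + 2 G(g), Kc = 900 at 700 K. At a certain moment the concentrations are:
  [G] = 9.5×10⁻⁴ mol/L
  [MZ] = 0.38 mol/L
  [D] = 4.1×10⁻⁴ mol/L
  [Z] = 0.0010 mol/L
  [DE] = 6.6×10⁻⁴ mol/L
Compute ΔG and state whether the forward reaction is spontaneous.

ΔG = -14.0 kJ/mol; the forward reaction is spontaneous

Qc = [D]·[MZ]²·[G]² / ([Z]³·[DE]) = (4.1×10⁻⁴)·(0.38)²·(9.5×10⁻⁴)² / ((0.0010)³·(6.6×10⁻⁴)) = 81.0
ΔG = RT ln(Qc/Kc) = (8.314 J mol⁻¹ K⁻¹)(700 K) × ln(81.0/900)
   = (5.820 kJ/mol)(-2.408) = -14.0 kJ/mol
ΔG < 0, so the forward reaction is spontaneous (proceeds forward).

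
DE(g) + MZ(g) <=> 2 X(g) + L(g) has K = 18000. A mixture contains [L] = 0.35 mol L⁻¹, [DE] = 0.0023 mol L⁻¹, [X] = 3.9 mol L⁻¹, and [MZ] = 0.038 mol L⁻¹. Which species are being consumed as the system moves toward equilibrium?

X, L (products)

Q = [X]²·[L] / ([DE]·[MZ]) = (3.9)²·(0.35) / ((0.0023)·(0.038)) = 61000
Q = 61000 > K = 18000: net reverse reaction.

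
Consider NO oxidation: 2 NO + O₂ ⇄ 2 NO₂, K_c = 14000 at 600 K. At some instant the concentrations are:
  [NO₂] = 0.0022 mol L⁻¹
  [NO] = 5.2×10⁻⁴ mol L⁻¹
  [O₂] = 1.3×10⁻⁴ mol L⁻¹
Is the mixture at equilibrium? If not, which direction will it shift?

no; Q > K, reaction proceeds in reverse

Q_c = [NO₂]² / ([NO]²·[O₂]) = (0.0022)² / ((5.2×10⁻⁴)²·(1.3×10⁻⁴)) = 1.4×10⁵
Q_c = 1.4×10⁵ > K_c = 14000: net reverse reaction.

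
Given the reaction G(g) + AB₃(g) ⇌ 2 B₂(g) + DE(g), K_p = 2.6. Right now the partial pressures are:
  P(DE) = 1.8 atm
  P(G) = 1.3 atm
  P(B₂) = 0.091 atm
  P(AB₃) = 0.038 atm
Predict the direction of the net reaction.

toward products

Q_p = P(B₂)²·P(DE) / (P(G)·P(AB₃)) = (0.091)²·(1.8) / ((1.3)·(0.038)) = 0.30
Q_p = 0.30 < K_p = 2.6, so the forward reaction proceeds.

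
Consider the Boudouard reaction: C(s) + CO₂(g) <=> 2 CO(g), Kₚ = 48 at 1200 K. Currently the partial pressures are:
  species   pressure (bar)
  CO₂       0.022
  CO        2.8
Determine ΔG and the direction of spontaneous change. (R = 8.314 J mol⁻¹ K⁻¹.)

(C is a pure solid — omitted from Qₚ.)
Qₚ = P(CO)² / P(CO₂) = (2.8)² / (0.022) = 356
ΔG = RT ln(Qₚ/Kₚ) = (8.314 J mol⁻¹ K⁻¹)(1200 K) × ln(356/48)
   = (9.977 kJ/mol)(2.004) = 20.0 kJ/mol
ΔG > 0, so the forward reaction is non-spontaneous (proceeds in reverse).

ΔG = 20.0 kJ/mol; the forward reaction is non-spontaneous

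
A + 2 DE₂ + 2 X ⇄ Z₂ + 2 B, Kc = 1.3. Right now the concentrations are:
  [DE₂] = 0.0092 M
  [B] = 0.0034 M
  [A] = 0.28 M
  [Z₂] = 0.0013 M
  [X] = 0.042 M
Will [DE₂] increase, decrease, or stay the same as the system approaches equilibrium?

Qc = [Z₂]·[B]² / ([A]·[DE₂]²·[X]²) = (0.0013)·(0.0034)² / ((0.28)·(0.0092)²·(0.042)²) = 0.36
Qc = 0.36 < Kc = 1.3: net forward reaction.
DE₂ is a reactant, so it decreases.

decrease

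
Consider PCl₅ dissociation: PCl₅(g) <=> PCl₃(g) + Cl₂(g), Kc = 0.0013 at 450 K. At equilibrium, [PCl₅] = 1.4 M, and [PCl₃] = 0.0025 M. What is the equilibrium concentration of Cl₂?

At equilibrium, Kc = [PCl₃]·[Cl₂] / [PCl₅] = 0.0013.
(0.0025)·([Cl₂]) / (1.4) = 0.0013
[Cl₂] = 0.728 = 0.73 M

[Cl₂] = 0.73 M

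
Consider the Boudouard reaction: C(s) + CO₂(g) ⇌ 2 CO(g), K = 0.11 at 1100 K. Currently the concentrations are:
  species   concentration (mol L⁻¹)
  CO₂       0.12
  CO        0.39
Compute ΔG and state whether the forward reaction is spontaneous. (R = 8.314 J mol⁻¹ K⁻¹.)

ΔG = 22.4 kJ/mol; the forward reaction is non-spontaneous

(C is a pure solid — omitted from Q.)
Q = [CO]² / [CO₂] = (0.39)² / (0.12) = 1.27
ΔG = RT ln(Q/K) = (8.314 J mol⁻¹ K⁻¹)(1100 K) × ln(1.27/0.11)
   = (9.145 kJ/mol)(2.446) = 22.4 kJ/mol
ΔG > 0, so the forward reaction is non-spontaneous (proceeds in reverse).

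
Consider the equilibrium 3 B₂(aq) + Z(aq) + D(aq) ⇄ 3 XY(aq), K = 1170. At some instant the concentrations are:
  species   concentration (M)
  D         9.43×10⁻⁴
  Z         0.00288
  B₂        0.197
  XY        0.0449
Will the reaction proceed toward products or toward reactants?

Q = [XY]³ / ([B₂]³·[Z]·[D]) = (0.0449)³ / ((0.197)³·(0.00288)·(9.43×10⁻⁴)) = 4360
Q = 4360 > K = 1170, so the reverse reaction proceeds.

reverse (toward reactants)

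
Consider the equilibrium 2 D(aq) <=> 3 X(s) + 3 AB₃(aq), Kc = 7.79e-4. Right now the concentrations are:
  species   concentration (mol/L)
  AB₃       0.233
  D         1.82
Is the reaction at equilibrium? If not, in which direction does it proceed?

(X is a pure solid — omitted from Qc.)
Qc = [AB₃]³ / [D]² = (0.233)³ / (1.82)² = 0.00382
Qc = 0.00382 > Kc = 7.79e-4, so the reverse reaction proceeds.

in the reverse direction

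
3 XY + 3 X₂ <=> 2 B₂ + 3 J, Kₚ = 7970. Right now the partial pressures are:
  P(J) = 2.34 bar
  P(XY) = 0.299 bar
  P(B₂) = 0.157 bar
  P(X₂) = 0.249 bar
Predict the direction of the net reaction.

Qₚ = P(B₂)²·P(J)³ / (P(XY)³·P(X₂)³) = (0.157)²·(2.34)³ / ((0.299)³·(0.249)³) = 765
Qₚ = 765 < Kₚ = 7970, so the forward reaction proceeds.

in the forward direction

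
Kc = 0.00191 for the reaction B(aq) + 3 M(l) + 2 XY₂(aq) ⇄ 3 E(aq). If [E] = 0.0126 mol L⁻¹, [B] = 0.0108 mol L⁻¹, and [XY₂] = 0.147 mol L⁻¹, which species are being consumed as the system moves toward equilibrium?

(M is a pure liquid — omitted from Qc.)
Qc = [E]³ / ([B]·[XY₂]²) = (0.0126)³ / ((0.0108)·(0.147)²) = 0.00857
Qc = 0.00857 > Kc = 0.00191: net reverse reaction.

E (products)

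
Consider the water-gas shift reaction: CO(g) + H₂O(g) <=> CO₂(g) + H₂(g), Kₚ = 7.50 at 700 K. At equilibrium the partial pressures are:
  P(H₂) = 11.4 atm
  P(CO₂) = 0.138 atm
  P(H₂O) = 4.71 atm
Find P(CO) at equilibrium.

At equilibrium, Kₚ = P(CO₂)·P(H₂) / (P(CO)·P(H₂O)) = 7.50.
(0.138)·(11.4) / ((P(CO))·(4.71)) = 7.50
P(CO) = 0.0445 atm

P(CO) = 0.0445 atm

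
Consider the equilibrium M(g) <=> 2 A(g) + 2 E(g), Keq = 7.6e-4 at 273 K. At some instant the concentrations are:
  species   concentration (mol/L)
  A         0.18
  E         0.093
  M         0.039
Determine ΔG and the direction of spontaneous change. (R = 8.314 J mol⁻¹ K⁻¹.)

ΔG = 5.10 kJ/mol; the forward reaction is non-spontaneous

Q = [A]²·[E]² / [M] = (0.18)²·(0.093)² / (0.039) = 0.00719
ΔG = RT ln(Q/Keq) = (8.314 J mol⁻¹ K⁻¹)(273 K) × ln(0.00719/7.6e-4)
   = (2.270 kJ/mol)(2.247) = 5.10 kJ/mol
ΔG > 0, so the forward reaction is non-spontaneous (proceeds in reverse).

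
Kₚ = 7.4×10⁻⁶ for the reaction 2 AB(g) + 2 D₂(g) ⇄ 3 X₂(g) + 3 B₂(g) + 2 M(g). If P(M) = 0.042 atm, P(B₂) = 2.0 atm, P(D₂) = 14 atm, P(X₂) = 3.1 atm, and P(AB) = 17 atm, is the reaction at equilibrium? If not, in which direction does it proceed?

Qₚ = P(X₂)³·P(B₂)³·P(M)² / (P(AB)²·P(D₂)²) = (3.1)³·(2.0)³·(0.042)² / ((17)²·(14)²) = 7.4×10⁻⁶
Qₚ = 7.4×10⁻⁶ = Kₚ, so the system is already at equilibrium.

no net change (already at equilibrium)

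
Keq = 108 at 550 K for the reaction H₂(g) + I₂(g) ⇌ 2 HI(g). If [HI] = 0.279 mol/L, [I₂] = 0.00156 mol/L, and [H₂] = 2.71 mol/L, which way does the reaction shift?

Q = [HI]² / ([H₂]·[I₂]) = (0.279)² / ((2.71)·(0.00156)) = 18.4
Q = 18.4 < Keq = 108, so the forward reaction proceeds.

toward products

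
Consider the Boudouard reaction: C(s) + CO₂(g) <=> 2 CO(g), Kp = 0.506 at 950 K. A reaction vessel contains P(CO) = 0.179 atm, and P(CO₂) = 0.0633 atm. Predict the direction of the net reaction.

at equilibrium

(C is a pure solid — omitted from Qp.)
Qp = P(CO)² / P(CO₂) = (0.179)² / (0.0633) = 0.506
Qp = 0.506 = Kp, so the system is already at equilibrium.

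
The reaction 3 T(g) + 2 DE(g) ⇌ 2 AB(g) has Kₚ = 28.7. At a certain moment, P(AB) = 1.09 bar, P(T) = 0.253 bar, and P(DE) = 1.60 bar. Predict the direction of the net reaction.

no net change (already at equilibrium)

Qₚ = P(AB)² / (P(T)³·P(DE)²) = (1.09)² / ((0.253)³·(1.60)²) = 28.7
Qₚ = 28.7 = Kₚ, so the system is already at equilibrium.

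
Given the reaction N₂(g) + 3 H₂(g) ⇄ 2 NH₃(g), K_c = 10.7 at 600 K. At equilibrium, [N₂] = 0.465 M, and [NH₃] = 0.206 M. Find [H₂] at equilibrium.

[H₂] = 0.204 M

At equilibrium, K_c = [NH₃]² / ([N₂]·[H₂]³) = 10.7.
(0.206)² / ((0.465)·([H₂])³) = 10.7
[H₂]³ = 0.00853 ⇒ [H₂] = 0.204 M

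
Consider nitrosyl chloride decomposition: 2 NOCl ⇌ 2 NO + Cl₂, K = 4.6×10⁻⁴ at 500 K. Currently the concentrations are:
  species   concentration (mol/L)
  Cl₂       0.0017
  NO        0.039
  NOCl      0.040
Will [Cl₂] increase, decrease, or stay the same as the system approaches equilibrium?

decrease

Q = [NO]²·[Cl₂] / [NOCl]² = (0.039)²·(0.0017) / (0.040)² = 0.0016
Q = 0.0016 > K = 4.6×10⁻⁴: net reverse reaction.
Cl₂ is a product, so it decreases.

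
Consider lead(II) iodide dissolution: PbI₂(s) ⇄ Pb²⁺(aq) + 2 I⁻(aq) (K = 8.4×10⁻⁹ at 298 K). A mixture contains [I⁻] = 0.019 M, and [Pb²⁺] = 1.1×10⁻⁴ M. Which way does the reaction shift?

(PbI₂ is a pure solid — omitted from Q.)
Q = [Pb²⁺]·[I⁻]² = (1.1×10⁻⁴)·(0.019)² = 4.0×10⁻⁸
Q = 4.0×10⁻⁸ > K = 8.4×10⁻⁹, so the reverse reaction proceeds.

toward reactants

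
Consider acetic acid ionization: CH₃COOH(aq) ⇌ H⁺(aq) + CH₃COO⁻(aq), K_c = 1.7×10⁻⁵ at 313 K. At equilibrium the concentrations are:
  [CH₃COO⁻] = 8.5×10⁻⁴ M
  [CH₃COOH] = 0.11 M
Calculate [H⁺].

[H⁺] = 0.0022 M

At equilibrium, K_c = [H⁺]·[CH₃COO⁻] / [CH₃COOH] = 1.7×10⁻⁵.
([H⁺])·(8.5×10⁻⁴) / (0.11) = 1.7×10⁻⁵
[H⁺] = 0.00220 = 0.0022 M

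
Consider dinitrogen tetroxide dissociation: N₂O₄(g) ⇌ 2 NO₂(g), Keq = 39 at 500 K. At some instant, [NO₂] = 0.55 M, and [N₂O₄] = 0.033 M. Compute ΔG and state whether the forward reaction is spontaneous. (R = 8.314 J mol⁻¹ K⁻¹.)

Q = [NO₂]² / [N₂O₄] = (0.55)² / (0.033) = 9.17
ΔG = RT ln(Q/Keq) = (8.314 J mol⁻¹ K⁻¹)(500 K) × ln(9.17/39)
   = (4.157 kJ/mol)(-1.448) = -6.02 kJ/mol
ΔG < 0, so the forward reaction is spontaneous (proceeds forward).

ΔG = -6.02 kJ/mol; the forward reaction is spontaneous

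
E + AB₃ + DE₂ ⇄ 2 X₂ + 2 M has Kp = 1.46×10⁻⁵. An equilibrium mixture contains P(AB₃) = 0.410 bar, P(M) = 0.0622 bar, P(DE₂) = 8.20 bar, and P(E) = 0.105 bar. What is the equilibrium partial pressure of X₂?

P(X₂) = 0.0365 bar

At equilibrium, Kp = P(X₂)²·P(M)² / (P(E)·P(AB₃)·P(DE₂)) = 1.46×10⁻⁵.
(P(X₂))²·(0.0622)² / ((0.105)·(0.410)·(8.20)) = 1.46×10⁻⁵
P(X₂)² = 0.00133 ⇒ P(X₂) = 0.0365 bar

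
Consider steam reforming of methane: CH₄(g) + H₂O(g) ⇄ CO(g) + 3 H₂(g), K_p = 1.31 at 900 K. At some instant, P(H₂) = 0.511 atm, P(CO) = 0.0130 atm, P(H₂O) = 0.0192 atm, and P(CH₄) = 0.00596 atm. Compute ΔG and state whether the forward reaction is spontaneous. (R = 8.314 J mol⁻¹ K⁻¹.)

ΔG = 18.3 kJ/mol; the forward reaction is non-spontaneous

Q_p = P(CO)·P(H₂)³ / (P(CH₄)·P(H₂O)) = (0.0130)·(0.511)³ / ((0.00596)·(0.0192)) = 15.2
ΔG = RT ln(Q_p/K_p) = (8.314 J mol⁻¹ K⁻¹)(900 K) × ln(15.2/1.31)
   = (7.483 kJ/mol)(2.451) = 18.3 kJ/mol
ΔG > 0, so the forward reaction is non-spontaneous (proceeds in reverse).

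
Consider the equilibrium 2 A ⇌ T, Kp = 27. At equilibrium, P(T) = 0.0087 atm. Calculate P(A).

P(A) = 0.018 atm

At equilibrium, Kp = P(T) / P(A)² = 27.
(0.0087) / (P(A))² = 27
P(A)² = 3.22×10⁻⁴ ⇒ P(A) = 0.018 atm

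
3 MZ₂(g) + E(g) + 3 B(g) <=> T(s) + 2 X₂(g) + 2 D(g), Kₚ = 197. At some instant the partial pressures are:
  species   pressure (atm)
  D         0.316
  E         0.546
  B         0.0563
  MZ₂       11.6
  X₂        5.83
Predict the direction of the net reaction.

(T is a pure solid — omitted from Qₚ.)
Qₚ = P(X₂)²·P(D)² / (P(MZ₂)³·P(E)·P(B)³) = (5.83)²·(0.316)² / ((11.6)³·(0.546)·(0.0563)³) = 22.3
Qₚ = 22.3 < Kₚ = 197, so the forward reaction proceeds.

to the right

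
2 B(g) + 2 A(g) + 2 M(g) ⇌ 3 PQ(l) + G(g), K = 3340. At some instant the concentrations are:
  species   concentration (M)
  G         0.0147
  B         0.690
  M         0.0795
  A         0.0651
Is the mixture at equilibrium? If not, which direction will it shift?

(PQ is a pure liquid — omitted from Q.)
Q = [G] / ([B]²·[A]²·[M]²) = (0.0147) / ((0.690)²·(0.0651)²·(0.0795)²) = 1150
Q = 1150 < K = 3340: net forward reaction.

no; Q < K, reaction proceeds forward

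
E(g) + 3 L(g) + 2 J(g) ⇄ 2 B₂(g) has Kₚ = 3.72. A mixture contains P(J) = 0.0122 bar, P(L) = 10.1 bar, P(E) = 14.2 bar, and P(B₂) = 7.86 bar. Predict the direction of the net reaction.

in the reverse direction

Qₚ = P(B₂)² / (P(E)·P(L)³·P(J)²) = (7.86)² / ((14.2)·(10.1)³·(0.0122)²) = 28.4
Qₚ = 28.4 > Kₚ = 3.72, so the reverse reaction proceeds.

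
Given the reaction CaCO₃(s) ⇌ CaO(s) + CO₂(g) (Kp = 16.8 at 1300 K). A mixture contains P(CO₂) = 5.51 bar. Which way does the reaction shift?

(CaCO₃, CaO are pure solids — omitted from Qp.)
Qp = P(CO₂) = 5.51
Qp = 5.51 < Kp = 16.8, so the forward reaction proceeds.

to the right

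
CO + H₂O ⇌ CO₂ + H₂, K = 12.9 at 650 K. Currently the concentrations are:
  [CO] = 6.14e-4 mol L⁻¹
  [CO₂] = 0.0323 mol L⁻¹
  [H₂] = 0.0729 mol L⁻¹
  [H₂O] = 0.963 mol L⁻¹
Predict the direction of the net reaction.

Q = [CO₂]·[H₂] / ([CO]·[H₂O]) = (0.0323)·(0.0729) / ((6.14e-4)·(0.963)) = 3.98
Q = 3.98 < K = 12.9, so the forward reaction proceeds.

in the forward direction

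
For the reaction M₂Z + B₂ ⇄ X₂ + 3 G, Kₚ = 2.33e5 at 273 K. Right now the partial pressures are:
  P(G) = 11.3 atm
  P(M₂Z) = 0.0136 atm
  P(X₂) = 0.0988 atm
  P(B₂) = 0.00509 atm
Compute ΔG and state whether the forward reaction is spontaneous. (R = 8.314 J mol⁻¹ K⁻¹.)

ΔG = 4.95 kJ/mol; the forward reaction is non-spontaneous

Qₚ = P(X₂)·P(G)³ / (P(M₂Z)·P(B₂)) = (0.0988)·(11.3)³ / ((0.0136)·(0.00509)) = 2.06e6
ΔG = RT ln(Qₚ/Kₚ) = (8.314 J mol⁻¹ K⁻¹)(273 K) × ln(2.06e6/2.33e5)
   = (2.270 kJ/mol)(2.179) = 4.95 kJ/mol
ΔG > 0, so the forward reaction is non-spontaneous (proceeds in reverse).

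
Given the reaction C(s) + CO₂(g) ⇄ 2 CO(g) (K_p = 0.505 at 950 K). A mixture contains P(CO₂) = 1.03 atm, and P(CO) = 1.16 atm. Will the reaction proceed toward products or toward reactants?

(C is a pure solid — omitted from Q_p.)
Q_p = P(CO)² / P(CO₂) = (1.16)² / (1.03) = 1.31
Q_p = 1.31 > K_p = 0.505, so the reverse reaction proceeds.

to the left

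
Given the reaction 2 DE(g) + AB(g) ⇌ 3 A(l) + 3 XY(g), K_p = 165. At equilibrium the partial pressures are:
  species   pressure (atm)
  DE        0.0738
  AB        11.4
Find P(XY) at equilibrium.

(A is a pure liquid — omitted from K_p.)
At equilibrium, K_p = P(XY)³ / (P(DE)²·P(AB)) = 165.
(P(XY))³ / ((0.0738)²·(11.4)) = 165
P(XY)³ = 10.2 ⇒ P(XY) = 2.17 atm

P(XY) = 2.17 atm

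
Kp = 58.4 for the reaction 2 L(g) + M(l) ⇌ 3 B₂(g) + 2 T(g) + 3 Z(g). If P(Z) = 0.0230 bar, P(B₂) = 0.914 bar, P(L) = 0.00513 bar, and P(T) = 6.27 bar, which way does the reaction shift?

to the right

(M is a pure liquid — omitted from Qp.)
Qp = P(B₂)³·P(T)²·P(Z)³ / P(L)² = (0.914)³·(6.27)²·(0.0230)³ / (0.00513)² = 13.9
Qp = 13.9 < Kp = 58.4, so the forward reaction proceeds.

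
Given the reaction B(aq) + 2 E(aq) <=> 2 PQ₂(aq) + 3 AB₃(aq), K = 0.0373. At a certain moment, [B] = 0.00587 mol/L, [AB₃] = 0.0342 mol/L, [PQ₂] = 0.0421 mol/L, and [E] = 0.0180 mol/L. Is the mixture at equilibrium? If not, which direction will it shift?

Q = [PQ₂]²·[AB₃]³ / ([B]·[E]²) = (0.0421)²·(0.0342)³ / ((0.00587)·(0.0180)²) = 0.0373
Q = 0.0373 = K; the system is at equilibrium.

yes, at equilibrium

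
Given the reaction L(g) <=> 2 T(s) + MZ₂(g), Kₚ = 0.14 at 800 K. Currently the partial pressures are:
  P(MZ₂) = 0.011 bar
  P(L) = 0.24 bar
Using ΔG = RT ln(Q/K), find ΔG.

(T is a pure solid — omitted from Qₚ.)
Qₚ = P(MZ₂) / P(L) = (0.011) / (0.24) = 0.0458
ΔG = RT ln(Qₚ/Kₚ) = (8.314 J mol⁻¹ K⁻¹)(800 K) × ln(0.0458/0.14)
   = (6.651 kJ/mol)(-1.117) = -7.43 kJ/mol
ΔG < 0, so the forward reaction is spontaneous (proceeds forward).

ΔG = -7.43 kJ/mol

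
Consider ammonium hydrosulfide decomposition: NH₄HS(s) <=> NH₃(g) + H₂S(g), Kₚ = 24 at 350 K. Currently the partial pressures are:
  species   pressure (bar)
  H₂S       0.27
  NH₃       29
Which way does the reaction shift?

in the forward direction

(NH₄HS is a pure solid — omitted from Qₚ.)
Qₚ = P(NH₃)·P(H₂S) = (29)·(0.27) = 7.8
Qₚ = 7.8 < Kₚ = 24, so the forward reaction proceeds.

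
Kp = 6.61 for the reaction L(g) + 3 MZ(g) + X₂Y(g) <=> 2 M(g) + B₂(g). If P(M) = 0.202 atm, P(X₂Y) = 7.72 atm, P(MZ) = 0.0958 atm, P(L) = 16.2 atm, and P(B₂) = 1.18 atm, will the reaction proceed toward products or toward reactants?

toward products

Qp = P(M)²·P(B₂) / (P(L)·P(MZ)³·P(X₂Y)) = (0.202)²·(1.18) / ((16.2)·(0.0958)³·(7.72)) = 0.438
Qp = 0.438 < Kp = 6.61, so the forward reaction proceeds.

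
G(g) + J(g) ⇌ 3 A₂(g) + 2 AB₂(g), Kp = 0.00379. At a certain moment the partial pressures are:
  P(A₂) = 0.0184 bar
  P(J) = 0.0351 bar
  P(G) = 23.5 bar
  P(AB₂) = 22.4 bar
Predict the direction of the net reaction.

Qp = P(A₂)³·P(AB₂)² / (P(G)·P(J)) = (0.0184)³·(22.4)² / ((23.5)·(0.0351)) = 0.00379
Qp = 0.00379 = Kp, so the system is already at equilibrium.

neither direction; the system is at equilibrium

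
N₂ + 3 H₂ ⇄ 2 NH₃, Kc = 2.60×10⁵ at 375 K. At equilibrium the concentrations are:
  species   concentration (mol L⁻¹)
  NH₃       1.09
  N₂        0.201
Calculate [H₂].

At equilibrium, Kc = [NH₃]² / ([N₂]·[H₂]³) = 2.60×10⁵.
(1.09)² / ((0.201)·([H₂])³) = 2.60×10⁵
[H₂]³ = 2.27×10⁻⁵ ⇒ [H₂] = 0.0283 mol L⁻¹

[H₂] = 0.0283 mol L⁻¹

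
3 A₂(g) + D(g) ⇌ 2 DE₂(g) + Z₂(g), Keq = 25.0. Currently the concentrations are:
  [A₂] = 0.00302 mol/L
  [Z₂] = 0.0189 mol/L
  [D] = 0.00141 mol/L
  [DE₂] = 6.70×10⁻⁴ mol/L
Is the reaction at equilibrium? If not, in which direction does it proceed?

Q = [DE₂]²·[Z₂] / ([A₂]³·[D]) = (6.70×10⁻⁴)²·(0.0189) / ((0.00302)³·(0.00141)) = 218
Q = 218 > Keq = 25.0, so the reverse reaction proceeds.

in the reverse direction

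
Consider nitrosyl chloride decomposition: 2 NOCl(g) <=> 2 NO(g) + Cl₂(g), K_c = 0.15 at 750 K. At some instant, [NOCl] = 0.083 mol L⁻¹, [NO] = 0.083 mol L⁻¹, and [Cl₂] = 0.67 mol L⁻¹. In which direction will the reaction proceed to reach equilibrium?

Q_c = [NO]²·[Cl₂] / [NOCl]² = (0.083)²·(0.67) / (0.083)² = 0.67
Q_c = 0.67 > K_c = 0.15, so the reverse reaction proceeds.

to the left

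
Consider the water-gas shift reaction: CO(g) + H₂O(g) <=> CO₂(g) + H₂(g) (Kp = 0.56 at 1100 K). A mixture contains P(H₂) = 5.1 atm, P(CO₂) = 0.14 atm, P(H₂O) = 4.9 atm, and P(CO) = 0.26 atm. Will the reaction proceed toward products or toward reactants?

Qp = P(CO₂)·P(H₂) / (P(CO)·P(H₂O)) = (0.14)·(5.1) / ((0.26)·(4.9)) = 0.56
Qp = 0.56 = Kp, so the system is already at equilibrium.

neither direction; the system is at equilibrium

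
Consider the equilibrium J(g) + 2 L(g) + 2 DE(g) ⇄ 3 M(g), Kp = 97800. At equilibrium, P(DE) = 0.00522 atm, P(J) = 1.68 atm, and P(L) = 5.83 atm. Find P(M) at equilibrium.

P(M) = 5.34 atm

At equilibrium, Kp = P(M)³ / (P(J)·P(L)²·P(DE)²) = 97800.
(P(M))³ / ((1.68)·(5.83)²·(0.00522)²) = 97800
P(M)³ = 152 ⇒ P(M) = 5.34 atm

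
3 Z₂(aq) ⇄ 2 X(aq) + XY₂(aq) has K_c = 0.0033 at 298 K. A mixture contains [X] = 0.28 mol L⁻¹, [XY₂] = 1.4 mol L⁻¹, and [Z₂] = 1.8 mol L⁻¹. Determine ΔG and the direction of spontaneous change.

ΔG = 4.31 kJ/mol; the forward reaction is non-spontaneous

Q_c = [X]²·[XY₂] / [Z₂]³ = (0.28)²·(1.4) / (1.8)³ = 0.0188
ΔG = RT ln(Q_c/K_c) = (8.314 J mol⁻¹ K⁻¹)(298 K) × ln(0.0188/0.0033)
   = (2.478 kJ/mol)(1.740) = 4.31 kJ/mol
ΔG > 0, so the forward reaction is non-spontaneous (proceeds in reverse).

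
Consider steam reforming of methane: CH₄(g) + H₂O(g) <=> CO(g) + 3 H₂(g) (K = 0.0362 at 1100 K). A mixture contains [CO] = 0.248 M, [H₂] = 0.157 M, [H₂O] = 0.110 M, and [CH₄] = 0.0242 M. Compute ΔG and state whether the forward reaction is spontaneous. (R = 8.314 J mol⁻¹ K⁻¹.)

Q = [CO]·[H₂]³ / ([CH₄]·[H₂O]) = (0.248)·(0.157)³ / ((0.0242)·(0.110)) = 0.361
ΔG = RT ln(Q/K) = (8.314 J mol⁻¹ K⁻¹)(1100 K) × ln(0.361/0.0362)
   = (9.145 kJ/mol)(2.300) = 21.0 kJ/mol
ΔG > 0, so the forward reaction is non-spontaneous (proceeds in reverse).

ΔG = 21.0 kJ/mol; the forward reaction is non-spontaneous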